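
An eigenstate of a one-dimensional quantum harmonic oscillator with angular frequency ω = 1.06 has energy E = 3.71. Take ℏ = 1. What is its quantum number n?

E_n = ℏω(n + ½) ⇒ n = E/(ℏω) − ½ = 3.71/1.06 − 0.5 = 3.000 → n = 3.

n = 3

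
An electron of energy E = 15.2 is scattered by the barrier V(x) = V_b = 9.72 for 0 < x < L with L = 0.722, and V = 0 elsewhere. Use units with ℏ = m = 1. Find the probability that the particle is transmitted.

Above the barrier the interior wavenumber is k₂ = √(2m(E − V_b))/ℏ = 3.311, giving phase k₂L = 2.390.
T = [1 + V_b² sin²(k₂L) / (4E(E − V_b))]⁻¹ = 1/1.132 = 0.883.

T = 0.883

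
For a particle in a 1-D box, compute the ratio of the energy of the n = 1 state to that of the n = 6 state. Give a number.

Since E_n ∝ n², the ratio is (1/6)² = 0.0277778.

0.0277778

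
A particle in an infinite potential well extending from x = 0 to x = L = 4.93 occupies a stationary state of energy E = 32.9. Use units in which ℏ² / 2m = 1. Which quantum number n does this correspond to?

For an infinite well E_n = n²π²ℏ²/(2mL²), so n = (L/πℏ)√(2mE).
n = (4.93/π) × √(2 × 0.5 × 32.9) = 9.001 → n = 9.

n = 9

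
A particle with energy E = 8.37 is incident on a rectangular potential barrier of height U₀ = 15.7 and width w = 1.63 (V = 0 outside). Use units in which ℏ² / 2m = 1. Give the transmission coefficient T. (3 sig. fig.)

T = 0.000585

Since E < U₀ the interior solution is evanescent with decay constant κ = √(2m(U₀ − E))/ℏ = 2.707.
κw = 4.413, sinh(κw) = 41.25.
Matching ψ, ψ′ at both faces gives T = [1 + U₀² sinh²(κw) / (4E(U₀ − E))]⁻¹ = 1/1710 = 0.000585.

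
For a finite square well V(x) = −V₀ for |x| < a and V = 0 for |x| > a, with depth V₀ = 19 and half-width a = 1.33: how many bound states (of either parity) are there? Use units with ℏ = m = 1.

N = 6

The dimensionless depth is z₀ = a√(2mV₀)/ℏ = 1.33 × √(38.00) = 8.199.
The even/odd transcendental equations gain one root per π/2 in z₀, giving N = 1 + ⌊2z₀/π⌋ = 1 + ⌊5.219⌋ = 6.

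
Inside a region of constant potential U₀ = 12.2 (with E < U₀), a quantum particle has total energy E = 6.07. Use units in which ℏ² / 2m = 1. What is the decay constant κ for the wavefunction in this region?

Since E < U₀ the TISE in this region is ψ'' = κ²ψ with κ = √(2m(U₀ − E))/ℏ.
κ = √(2 × 0.5 × 6.13) = 2.476.

κ = 2.48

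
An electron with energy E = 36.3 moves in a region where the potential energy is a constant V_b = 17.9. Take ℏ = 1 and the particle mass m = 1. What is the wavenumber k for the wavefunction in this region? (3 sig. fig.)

k = 6.07

With E > V_b the solution is oscillatory, ψ ∝ e^{±ikx} with k = √(2m(E − V_b))/ℏ.
k = √(2 × 1 × 18.4) = 6.066.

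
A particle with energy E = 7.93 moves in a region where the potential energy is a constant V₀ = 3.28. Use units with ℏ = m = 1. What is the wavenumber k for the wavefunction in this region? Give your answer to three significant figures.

k = 3.05

With E > V₀ the solution is oscillatory, ψ ∝ e^{±ikx} with k = √(2m(E − V₀))/ℏ.
k = √(2 × 1 × 4.65) = 3.050.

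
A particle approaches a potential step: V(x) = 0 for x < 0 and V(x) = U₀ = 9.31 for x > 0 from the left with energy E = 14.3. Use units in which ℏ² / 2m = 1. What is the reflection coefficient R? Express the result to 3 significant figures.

On each side the TISE gives plane waves with k = √(2m(E − V))/ℏ: k₁ = √(2·½·14.3) = 3.782, k₂ = √(2·½·4.99) = 2.234.
Continuity of ψ and ψ′ at the step yields the reflection amplitude r = (k₁ − k₂)/(k₁ + k₂) = 0.2573; thus R = |r|² = 0.06620, T = 0.9338.

R = 0.0662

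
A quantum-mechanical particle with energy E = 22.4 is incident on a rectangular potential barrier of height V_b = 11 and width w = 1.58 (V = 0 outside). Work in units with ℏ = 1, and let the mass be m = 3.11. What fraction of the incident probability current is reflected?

R = 0.0509

E > V_b: inside the barrier k₂ = √(2m(E − V_b))/ℏ = 8.421, k₂w = 13.30.
Matching at both interfaces gives T⁻¹ = 1 + V_b² sin²(k₂w) / [4E(E − V_b)] = 1.054, hence T = 0.949.
R = 1 − T = 0.0509.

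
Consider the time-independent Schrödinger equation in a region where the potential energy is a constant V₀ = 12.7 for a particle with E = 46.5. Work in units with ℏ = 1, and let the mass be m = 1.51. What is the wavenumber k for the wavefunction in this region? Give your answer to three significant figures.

With E > V₀ the solution is oscillatory, ψ ∝ e^{±ikx} with k = √(2m(E − V₀))/ℏ.
k = √(2 × 1.51 × 33.8) = 10.10.

k = 10.1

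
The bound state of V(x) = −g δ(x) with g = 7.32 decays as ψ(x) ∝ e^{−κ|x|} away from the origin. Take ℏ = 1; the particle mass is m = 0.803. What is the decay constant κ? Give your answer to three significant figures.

κ = 5.88

Integrating the TISE across x = 0 gives the cusp condition ψ'(0⁺) − ψ'(0⁻) = −(2mg/ℏ²)ψ(0).
With ψ ∝ e^{−κ|x|} this yields −2κ = −2mg/ℏ², so κ = mg/ℏ² = 5.878.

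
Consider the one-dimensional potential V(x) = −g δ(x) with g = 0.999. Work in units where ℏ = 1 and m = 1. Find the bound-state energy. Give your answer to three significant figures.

For x ≠ 0 the bound state is ψ ∝ e^{−κ|x|}; integrating the TISE across the delta gives the cusp condition 2κ = 2mg/ℏ², so κ = 0.9990.
Then E = −ℏ²κ²/(2m) = −mg²/(2ℏ²) = -0.4990.

E = -0.499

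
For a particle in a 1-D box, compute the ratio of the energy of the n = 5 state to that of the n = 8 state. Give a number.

0.390625

E_n = n²π²ℏ²/(2mL²) so the ratio is n₂²/n₁² = 25/64 = 0.390625.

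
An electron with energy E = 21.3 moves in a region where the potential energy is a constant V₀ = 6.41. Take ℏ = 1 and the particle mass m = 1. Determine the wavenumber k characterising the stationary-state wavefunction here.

With E > V₀ the solution is oscillatory, ψ ∝ e^{±ikx} with k = √(2m(E − V₀))/ℏ.
k = √(2 × 1 × 14.89) = 5.457.

k = 5.46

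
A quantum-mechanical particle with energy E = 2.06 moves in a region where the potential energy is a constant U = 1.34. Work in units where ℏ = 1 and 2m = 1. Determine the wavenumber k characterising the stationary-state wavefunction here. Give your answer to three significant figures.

k = 0.849

With E > U the solution is oscillatory, ψ ∝ e^{±ikx} with k = √(2m(E − U))/ℏ.
k = √(2 × 0.5 × 0.72) = 0.8485.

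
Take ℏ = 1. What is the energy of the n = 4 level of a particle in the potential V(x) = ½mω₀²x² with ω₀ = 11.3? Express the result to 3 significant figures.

E = 50.9

Using E_n = (n + ½)ℏω₀: E_4 = 4.5 × 11.3 = 50.85.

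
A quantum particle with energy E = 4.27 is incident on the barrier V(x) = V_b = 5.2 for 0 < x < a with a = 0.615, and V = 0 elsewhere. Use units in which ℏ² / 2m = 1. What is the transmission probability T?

Since E < V_b the interior solution is evanescent with decay constant κ = √(2m(V_b − E))/ℏ = 0.9644.
κa = 0.5931, sinh(κa) = 0.6285.
Matching ψ, ψ′ at both faces gives T = [1 + V_b² sinh²(κa) / (4E(V_b − E))]⁻¹ = 1/1.672 = 0.598.

T = 0.598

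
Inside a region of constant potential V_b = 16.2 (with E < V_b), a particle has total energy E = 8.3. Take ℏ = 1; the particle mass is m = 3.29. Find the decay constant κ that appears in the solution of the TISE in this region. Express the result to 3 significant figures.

κ = 7.21

Since E < V_b the TISE in this region is ψ'' = κ²ψ with κ = √(2m(V_b − E))/ℏ.
κ = √(2 × 3.29 × 7.9) = 7.210.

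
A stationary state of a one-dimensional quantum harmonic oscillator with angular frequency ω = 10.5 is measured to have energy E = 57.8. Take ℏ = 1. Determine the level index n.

Invert E_n = (n + ½)ℏω: n = E/ℏω − ½ = 5.005, so n = 5.

n = 5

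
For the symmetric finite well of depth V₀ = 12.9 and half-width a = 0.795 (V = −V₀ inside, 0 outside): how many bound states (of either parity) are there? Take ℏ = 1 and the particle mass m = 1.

Define the well-strength parameter z₀ = (a/ℏ)√(2mV₀) = 0.795 × √(2·1·12.9) = 4.038.
The even/odd transcendental equations gain one root per π/2 in z₀, giving N = 1 + ⌊2z₀/π⌋ = 1 + ⌊2.571⌋ = 3.

N = 3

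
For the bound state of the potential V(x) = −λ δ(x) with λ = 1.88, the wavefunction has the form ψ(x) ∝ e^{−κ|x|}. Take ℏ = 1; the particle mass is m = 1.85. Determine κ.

Integrating the TISE across x = 0 gives the cusp condition ψ'(0⁺) − ψ'(0⁻) = −(2mλ/ℏ²)ψ(0).
With ψ ∝ e^{−κ|x|} this yields −2κ = −2mλ/ℏ², so κ = mλ/ℏ² = 3.478.

κ = 3.48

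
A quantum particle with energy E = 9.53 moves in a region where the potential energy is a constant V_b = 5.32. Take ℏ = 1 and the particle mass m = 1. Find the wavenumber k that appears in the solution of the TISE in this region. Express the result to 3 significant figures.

k = 2.90

With E > V_b the solution is oscillatory, ψ ∝ e^{±ikx} with k = √(2m(E − V_b))/ℏ.
k = √(2 × 1 × 4.21) = 2.902.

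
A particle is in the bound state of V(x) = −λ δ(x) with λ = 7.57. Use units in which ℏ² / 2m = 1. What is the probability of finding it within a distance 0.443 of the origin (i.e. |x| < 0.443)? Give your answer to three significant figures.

P = 0.965

The normalised bound state is ψ = √κ e^{−κ|x|} with κ = mλ/ℏ² = 3.785.
P(|x| < d) = ∫_{−d}^{d} κ e^{−2κ|x|} dx = 1 − e^{−2κd} = 1 − e^{−3.354} = 0.9650.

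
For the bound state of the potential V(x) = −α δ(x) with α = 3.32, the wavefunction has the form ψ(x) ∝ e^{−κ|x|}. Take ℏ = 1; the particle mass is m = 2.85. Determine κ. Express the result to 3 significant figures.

κ = 9.46

Integrating the TISE across x = 0 gives the cusp condition ψ'(0⁺) − ψ'(0⁻) = −(2mα/ℏ²)ψ(0).
With ψ ∝ e^{−κ|x|} this yields −2κ = −2mα/ℏ², so κ = mα/ℏ² = 9.462.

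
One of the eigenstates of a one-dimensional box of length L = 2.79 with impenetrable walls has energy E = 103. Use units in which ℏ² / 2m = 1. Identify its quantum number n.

n = 9

From E_n = n²π²ℏ²/(2mL²) invert to n = √(2mL²E)/(πℏ).
n = (2.79/π) × √(2 × 0.5 × 103) = 9.013 → n = 9.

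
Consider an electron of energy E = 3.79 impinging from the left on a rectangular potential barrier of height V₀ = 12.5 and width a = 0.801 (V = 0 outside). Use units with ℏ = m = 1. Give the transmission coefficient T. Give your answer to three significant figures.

E < V₀: inside the barrier ψ ∝ e^{±κx} with κ = √(2m(V₀ − E))/ℏ = 4.174.
κa = 3.343, sinh(κa) = 14.14.
The exact tunnelling result is T⁻¹ = 1 + V₀² sinh²(κa) / [4E(V₀ − E)] = 237.5, so T = 0.00421.

T = 0.00421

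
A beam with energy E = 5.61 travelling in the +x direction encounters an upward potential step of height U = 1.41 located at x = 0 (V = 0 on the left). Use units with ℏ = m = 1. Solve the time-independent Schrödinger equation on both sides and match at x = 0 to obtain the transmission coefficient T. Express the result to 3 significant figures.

T = 0.995

On each side the TISE gives plane waves with k = √(2m(E − V))/ℏ: k₁ = √(2·1·5.61) = 3.350, k₂ = √(2·1·4.2) = 2.898.
Matching ψ and ψ′ at x = 0 gives r = (k₁ − k₂)/(k₁ + k₂), so R = r² = 0.005219 and T = 1 − R = 0.9948.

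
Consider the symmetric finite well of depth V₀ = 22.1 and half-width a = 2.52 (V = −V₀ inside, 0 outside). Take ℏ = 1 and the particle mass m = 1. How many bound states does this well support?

Define the well-strength parameter z₀ = (a/ℏ)√(2mV₀) = 2.52 × √(2·1·22.1) = 16.75.
A new bound state (alternating even/odd) appears each time z₀ passes a multiple of π/2, so N = ⌊2z₀/π⌋ + 1 = ⌊10.67⌋ + 1 = 11.

N = 11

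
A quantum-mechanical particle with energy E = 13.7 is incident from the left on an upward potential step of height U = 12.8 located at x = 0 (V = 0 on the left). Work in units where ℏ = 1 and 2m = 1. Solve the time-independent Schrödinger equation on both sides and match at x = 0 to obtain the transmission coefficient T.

On each side the TISE gives plane waves with k = √(2m(E − V))/ℏ: k₁ = √(2·½·13.7) = 3.701, k₂ = √(2·½·0.9) = 0.9487.
Continuity of ψ and ψ′ at the step yields the reflection amplitude r = (k₁ − k₂)/(k₁ + k₂) = 0.5920; thus R = |r|² = 0.3504, T = 0.6496.

T = 0.650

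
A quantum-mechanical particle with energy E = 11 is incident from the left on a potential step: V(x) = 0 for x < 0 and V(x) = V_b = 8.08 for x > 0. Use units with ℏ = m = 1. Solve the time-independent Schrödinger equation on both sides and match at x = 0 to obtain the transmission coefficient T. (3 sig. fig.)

T = 0.898

On each side the TISE gives plane waves with k = √(2m(E − V))/ℏ: k₁ = √(2·1·11) = 4.690, k₂ = √(2·1·2.92) = 2.417.
Continuity of ψ and ψ′ at the step yields the reflection amplitude r = (k₁ − k₂)/(k₁ + k₂) = 0.3199; thus R = |r|² = 0.1024, T = 0.8976.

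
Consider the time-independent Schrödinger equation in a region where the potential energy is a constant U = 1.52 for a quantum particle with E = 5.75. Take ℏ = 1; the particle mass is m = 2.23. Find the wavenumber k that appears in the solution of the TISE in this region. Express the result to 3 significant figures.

k = 4.34

With E > U the solution is oscillatory, ψ ∝ e^{±ikx} with k = √(2m(E − U))/ℏ.
k = √(2 × 2.23 × 4.23) = 4.343.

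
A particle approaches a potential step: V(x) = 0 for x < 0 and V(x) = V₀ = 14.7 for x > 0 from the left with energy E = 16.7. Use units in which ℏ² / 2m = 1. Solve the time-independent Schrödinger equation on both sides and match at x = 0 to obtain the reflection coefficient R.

R = 0.236

The wavenumbers are k₁ = √(2mE)/ℏ = 4.087 on the left and k₂ = √(2m(E − V₀))/ℏ = 1.414 on the right.
Continuity of ψ and ψ′ at the step yields the reflection amplitude r = (k₁ − k₂)/(k₁ + k₂) = 0.4858; thus R = |r|² = 0.2360, T = 0.7640.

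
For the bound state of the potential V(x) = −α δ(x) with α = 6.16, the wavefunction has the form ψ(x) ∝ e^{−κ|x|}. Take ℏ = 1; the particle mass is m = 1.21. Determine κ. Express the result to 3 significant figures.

Integrate −(ℏ²/2m)ψ'' − αδ(x)ψ = Eψ from −ε to +ε: the ψ'' term gives ψ'(0⁺) − ψ'(0⁻) and the δ term gives −(2mα/ℏ²)ψ(0).
With ψ ∝ e^{−κ|x|} this yields −2κ = −2mα/ℏ², so κ = mα/ℏ² = 7.454.

κ = 7.45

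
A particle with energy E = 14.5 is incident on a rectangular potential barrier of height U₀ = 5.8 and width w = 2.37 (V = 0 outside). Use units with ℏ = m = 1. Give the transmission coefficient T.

E > U₀: inside the barrier k₂ = √(2m(E − U₀))/ℏ = 4.171, k₂w = 9.886.
T = [1 + U₀² sin²(k₂w) / (4E(E − U₀))]⁻¹ = 1/1.013 = 0.987.

T = 0.987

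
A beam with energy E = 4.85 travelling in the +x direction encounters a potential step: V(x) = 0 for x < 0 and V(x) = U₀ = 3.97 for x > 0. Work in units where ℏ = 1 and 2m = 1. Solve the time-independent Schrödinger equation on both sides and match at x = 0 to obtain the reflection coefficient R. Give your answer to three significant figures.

The wavenumbers are k₁ = √(2mE)/ℏ = 2.202 on the left and k₂ = √(2m(E − U₀))/ℏ = 0.9381 on the right.
Matching ψ and ψ′ at x = 0 gives r = (k₁ − k₂)/(k₁ + k₂), so R = r² = 0.1621 and T = 1 − R = 0.8379.

R = 0.162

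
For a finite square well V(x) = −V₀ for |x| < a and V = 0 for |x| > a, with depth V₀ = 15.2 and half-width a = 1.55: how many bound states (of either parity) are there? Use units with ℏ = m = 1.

N = 6

The dimensionless depth is z₀ = a√(2mV₀)/ℏ = 1.55 × √(30.40) = 8.546.
The even/odd transcendental equations gain one root per π/2 in z₀, giving N = 1 + ⌊2z₀/π⌋ = 1 + ⌊5.441⌋ = 6.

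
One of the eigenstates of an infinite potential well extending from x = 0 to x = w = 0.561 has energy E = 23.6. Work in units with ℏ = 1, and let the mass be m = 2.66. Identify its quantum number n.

n = 2

For an infinite well E_n = n²π²ℏ²/(2mw²), so n = (w/πℏ)√(2mE).
n = (0.561/π) × √(2 × 2.66 × 23.6) = 2.001 → n = 2.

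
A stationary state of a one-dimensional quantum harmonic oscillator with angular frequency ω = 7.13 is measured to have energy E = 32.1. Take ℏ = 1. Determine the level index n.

n = 4

E_n = ℏω(n + ½) ⇒ n = E/(ℏω) − ½ = 32.1/7.13 − 0.5 = 4.002 → n = 4.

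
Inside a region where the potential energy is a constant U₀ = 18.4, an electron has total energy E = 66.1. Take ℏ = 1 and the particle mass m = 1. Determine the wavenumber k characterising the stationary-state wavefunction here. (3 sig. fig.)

k = 9.77

With E > U₀ the solution is oscillatory, ψ ∝ e^{±ikx} with k = √(2m(E − U₀))/ℏ.
k = √(2 × 1 × 47.7) = 9.767.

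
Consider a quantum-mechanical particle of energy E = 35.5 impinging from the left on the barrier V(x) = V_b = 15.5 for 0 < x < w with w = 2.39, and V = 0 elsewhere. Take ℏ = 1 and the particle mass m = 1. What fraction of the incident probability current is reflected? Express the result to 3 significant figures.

Above the barrier the interior wavenumber is k₂ = √(2m(E − V_b))/ℏ = 6.325, giving phase k₂w = 15.12.
T = [1 + V_b² sin²(k₂w) / (4E(E − V_b))]⁻¹ = 1/1.026 = 0.974.
R = 1 − T = 0.0257.

R = 0.0257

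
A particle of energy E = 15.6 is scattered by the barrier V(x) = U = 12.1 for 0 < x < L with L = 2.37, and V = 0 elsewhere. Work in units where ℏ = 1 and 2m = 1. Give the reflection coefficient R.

R = 0.383

Above the barrier the interior wavenumber is k₂ = √(2m(E − U))/ℏ = 1.871, giving phase k₂L = 4.434.
Matching at both interfaces gives T⁻¹ = 1 + U² sin²(k₂L) / [4E(E − U)] = 1.620, hence T = 0.617.
R = 1 − T = 0.383.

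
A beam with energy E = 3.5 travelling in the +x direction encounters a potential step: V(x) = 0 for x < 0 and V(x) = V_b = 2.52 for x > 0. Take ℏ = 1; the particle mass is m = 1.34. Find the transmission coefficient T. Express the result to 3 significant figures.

T = 0.905

On each side the TISE gives plane waves with k = √(2m(E − V))/ℏ: k₁ = √(2·1.34·3.5) = 3.063, k₂ = √(2·1.34·0.98) = 1.621.
Continuity of ψ and ψ′ at the step yields the reflection amplitude r = (k₁ − k₂)/(k₁ + k₂) = 0.3079; thus R = |r|² = 0.09481, T = 0.9052.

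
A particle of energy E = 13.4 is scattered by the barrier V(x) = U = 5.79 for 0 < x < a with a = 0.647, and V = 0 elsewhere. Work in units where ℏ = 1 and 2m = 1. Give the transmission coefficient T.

T = 0.927

Above the barrier the interior wavenumber is k₂ = √(2m(E − U))/ℏ = 2.759, giving phase k₂a = 1.785.
Matching at both interfaces gives T⁻¹ = 1 + U² sin²(k₂a) / [4E(E − U)] = 1.078, hence T = 0.927.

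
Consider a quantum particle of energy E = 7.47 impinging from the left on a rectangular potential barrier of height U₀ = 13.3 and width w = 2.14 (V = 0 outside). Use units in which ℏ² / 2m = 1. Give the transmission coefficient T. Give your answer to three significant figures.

E < U₀: inside the barrier ψ ∝ e^{±κx} with κ = √(2m(U₀ − E))/ℏ = 2.415.
κw = 5.167, sinh(κw) = 87.70.
Matching ψ, ψ′ at both faces gives T = [1 + U₀² sinh²(κw) / (4E(U₀ − E))]⁻¹ = 1/7811 = 0.000128.

T = 0.000128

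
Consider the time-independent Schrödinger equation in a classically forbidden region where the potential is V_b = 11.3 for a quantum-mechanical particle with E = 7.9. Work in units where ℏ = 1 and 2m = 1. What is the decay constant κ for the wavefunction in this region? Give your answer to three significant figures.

Since E < V_b the TISE in this region is ψ'' = κ²ψ with κ = √(2m(V_b − E))/ℏ.
κ = √(2 × 0.5 × 3.4) = 1.844.

κ = 1.84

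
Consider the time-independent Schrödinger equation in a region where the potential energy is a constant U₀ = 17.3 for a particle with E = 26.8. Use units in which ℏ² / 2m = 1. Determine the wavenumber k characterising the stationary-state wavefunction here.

k = 3.08

With E > U₀ the solution is oscillatory, ψ ∝ e^{±ikx} with k = √(2m(E − U₀))/ℏ.
k = √(2 × 0.5 × 9.5) = 3.082.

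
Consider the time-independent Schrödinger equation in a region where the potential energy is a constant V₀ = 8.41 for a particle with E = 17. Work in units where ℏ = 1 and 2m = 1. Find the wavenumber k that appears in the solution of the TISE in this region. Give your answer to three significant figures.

With E > V₀ the solution is oscillatory, ψ ∝ e^{±ikx} with k = √(2m(E − V₀))/ℏ.
k = √(2 × 0.5 × 8.59) = 2.931.

k = 2.93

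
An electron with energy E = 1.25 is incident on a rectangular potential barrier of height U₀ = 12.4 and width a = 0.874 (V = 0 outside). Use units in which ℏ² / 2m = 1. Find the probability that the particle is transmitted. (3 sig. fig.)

Since E < U₀ the interior solution is evanescent with decay constant κ = √(2m(U₀ − E))/ℏ = 3.339.
κa = 2.918, sinh(κa) = 9.229.
Matching ψ, ψ′ at both faces gives T = [1 + U₀² sinh²(κa) / (4E(U₀ − E))]⁻¹ = 1/235.9 = 0.00424.

T = 0.00424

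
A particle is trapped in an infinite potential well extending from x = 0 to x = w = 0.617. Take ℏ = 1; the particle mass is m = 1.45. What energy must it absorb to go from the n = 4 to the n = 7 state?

E_n = n²π²ℏ²/(2mw²), so ΔE = (7² − 4²) π²ℏ²/(2mw²).
ΔE = 33 × π² / (2 × 1.45 × 0.617²) = 295.0.

ΔE = 295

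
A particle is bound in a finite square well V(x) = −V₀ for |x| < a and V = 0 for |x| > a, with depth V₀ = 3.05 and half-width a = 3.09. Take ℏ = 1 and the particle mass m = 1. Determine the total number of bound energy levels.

Define the well-strength parameter z₀ = (a/ℏ)√(2mV₀) = 3.09 × √(2·1·3.05) = 7.632.
A new bound state (alternating even/odd) appears each time z₀ passes a multiple of π/2, so N = ⌊2z₀/π⌋ + 1 = ⌊4.859⌋ + 1 = 5.

N = 5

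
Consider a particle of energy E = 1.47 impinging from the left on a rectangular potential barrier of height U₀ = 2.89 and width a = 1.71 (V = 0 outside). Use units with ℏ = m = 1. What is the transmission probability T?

E < U₀: inside the barrier ψ ∝ e^{±κx} with κ = √(2m(U₀ − E))/ℏ = 1.685.
κa = 2.882, sinh(κa) = 8.895.
The exact tunnelling result is T⁻¹ = 1 + U₀² sinh²(κa) / [4E(U₀ − E)] = 80.14, so T = 0.0125.

T = 0.0125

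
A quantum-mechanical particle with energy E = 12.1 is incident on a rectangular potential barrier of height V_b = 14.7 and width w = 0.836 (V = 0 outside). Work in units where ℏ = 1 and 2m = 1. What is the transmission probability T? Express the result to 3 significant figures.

T = 0.153

Since E < V_b the interior solution is evanescent with decay constant κ = √(2m(V_b − E))/ℏ = 1.612.
κw = 1.348, sinh(κw) = 1.795.
Matching ψ, ψ′ at both faces gives T = [1 + V_b² sinh²(κw) / (4E(V_b − E))]⁻¹ = 1/6.533 = 0.153.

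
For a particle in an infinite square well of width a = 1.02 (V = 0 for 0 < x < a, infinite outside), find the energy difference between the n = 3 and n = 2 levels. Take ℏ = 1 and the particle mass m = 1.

E_n = n²π²ℏ²/(2ma²), so ΔE = (3² − 2²) π²ℏ²/(2ma²).
ΔE = 5 × π² / (2 × 1 × 1.02²) = 23.72.

ΔE = 23.7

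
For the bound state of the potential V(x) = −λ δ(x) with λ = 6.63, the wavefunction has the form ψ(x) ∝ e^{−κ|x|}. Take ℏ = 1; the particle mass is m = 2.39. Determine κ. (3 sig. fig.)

Integrating the TISE across x = 0 gives the cusp condition ψ'(0⁺) − ψ'(0⁻) = −(2mλ/ℏ²)ψ(0).
With ψ ∝ e^{−κ|x|} this yields −2κ = −2mλ/ℏ², so κ = mλ/ℏ² = 15.85.

κ = 15.8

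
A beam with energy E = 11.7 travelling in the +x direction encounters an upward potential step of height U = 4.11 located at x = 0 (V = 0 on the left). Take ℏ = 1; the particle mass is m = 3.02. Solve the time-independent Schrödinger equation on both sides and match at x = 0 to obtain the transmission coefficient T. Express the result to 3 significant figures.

The wavenumbers are k₁ = √(2mE)/ℏ = 8.406 on the left and k₂ = √(2m(E − U))/ℏ = 6.771 on the right.
Matching ψ and ψ′ at x = 0 gives r = (k₁ − k₂)/(k₁ + k₂), so R = r² = 0.01161 and T = 1 − R = 0.9884.

T = 0.988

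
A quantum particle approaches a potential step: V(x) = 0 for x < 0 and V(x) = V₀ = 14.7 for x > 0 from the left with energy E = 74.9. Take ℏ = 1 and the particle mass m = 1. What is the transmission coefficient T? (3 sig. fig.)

On each side the TISE gives plane waves with k = √(2m(E − V))/ℏ: k₁ = √(2·1·74.9) = 12.24, k₂ = √(2·1·60.2) = 10.97.
Continuity of ψ and ψ′ at the step yields the reflection amplitude r = (k₁ − k₂)/(k₁ + k₂) = 0.05457; thus R = |r|² = 0.002977, T = 0.9970.

T = 0.997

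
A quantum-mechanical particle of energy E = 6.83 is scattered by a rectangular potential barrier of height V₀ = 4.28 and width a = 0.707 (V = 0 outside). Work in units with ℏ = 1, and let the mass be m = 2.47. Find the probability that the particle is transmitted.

T = 0.916

E > V₀: inside the barrier k₂ = √(2m(E − V₀))/ℏ = 3.549, k₂a = 2.509.
Matching at both interfaces gives T⁻¹ = 1 + V₀² sin²(k₂a) / [4E(E − V₀)] = 1.092, hence T = 0.916.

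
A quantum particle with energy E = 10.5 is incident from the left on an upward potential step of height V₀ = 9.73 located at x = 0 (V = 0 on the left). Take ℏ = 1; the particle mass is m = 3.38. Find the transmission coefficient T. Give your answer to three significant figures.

T = 0.671

On each side the TISE gives plane waves with k = √(2m(E − V))/ℏ: k₁ = √(2·3.38·10.5) = 8.425, k₂ = √(2·3.38·0.77) = 2.281.
Matching ψ and ψ′ at x = 0 gives r = (k₁ − k₂)/(k₁ + k₂), so R = r² = 0.3293 and T = 1 − R = 0.6707.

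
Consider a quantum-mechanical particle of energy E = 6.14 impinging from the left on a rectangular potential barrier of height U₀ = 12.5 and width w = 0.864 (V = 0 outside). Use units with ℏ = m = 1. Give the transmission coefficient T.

T = 0.00839

Since E < U₀ the interior solution is evanescent with decay constant κ = √(2m(U₀ − E))/ℏ = 3.567.
κw = 3.081, sinh(κw) = 10.87.
Matching ψ, ψ′ at both faces gives T = [1 + U₀² sinh²(κw) / (4E(U₀ − E))]⁻¹ = 1/119.2 = 0.00839.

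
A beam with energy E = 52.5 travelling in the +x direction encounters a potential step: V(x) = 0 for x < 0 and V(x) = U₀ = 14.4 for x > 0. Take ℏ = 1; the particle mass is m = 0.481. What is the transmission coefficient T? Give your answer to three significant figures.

On each side the TISE gives plane waves with k = √(2m(E − V))/ℏ: k₁ = √(2·0.481·52.5) = 7.107, k₂ = √(2·0.481·38.1) = 6.054.
Matching ψ and ψ′ at x = 0 gives r = (k₁ − k₂)/(k₁ + k₂), so R = r² = 0.006397 and T = 1 − R = 0.9936.

T = 0.994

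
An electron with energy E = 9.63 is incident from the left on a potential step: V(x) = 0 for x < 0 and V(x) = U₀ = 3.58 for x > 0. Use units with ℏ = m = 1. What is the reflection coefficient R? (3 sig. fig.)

On each side the TISE gives plane waves with k = √(2m(E − V))/ℏ: k₁ = √(2·1·9.63) = 4.389, k₂ = √(2·1·6.05) = 3.479.
Continuity of ψ and ψ′ at the step yields the reflection amplitude r = (k₁ − k₂)/(k₁ + k₂) = 0.1157; thus R = |r|² = 0.01338, T = 0.9866.

R = 0.0134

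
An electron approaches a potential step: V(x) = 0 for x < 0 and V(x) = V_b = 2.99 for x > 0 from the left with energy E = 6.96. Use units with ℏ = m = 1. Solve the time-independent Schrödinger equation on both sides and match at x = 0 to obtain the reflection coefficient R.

The wavenumbers are k₁ = √(2mE)/ℏ = 3.731 on the left and k₂ = √(2m(E − V_b))/ℏ = 2.818 on the right.
Continuity of ψ and ψ′ at the step yields the reflection amplitude r = (k₁ − k₂)/(k₁ + k₂) = 0.1394; thus R = |r|² = 0.01944, T = 0.9806.

R = 0.0194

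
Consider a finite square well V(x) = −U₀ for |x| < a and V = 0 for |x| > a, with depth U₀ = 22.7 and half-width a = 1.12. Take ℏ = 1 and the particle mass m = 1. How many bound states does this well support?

Define the well-strength parameter z₀ = (a/ℏ)√(2mU₀) = 1.12 × √(2·1·22.7) = 7.547.
A new bound state (alternating even/odd) appears each time z₀ passes a multiple of π/2, so N = ⌊2z₀/π⌋ + 1 = ⌊4.804⌋ + 1 = 5.

N = 5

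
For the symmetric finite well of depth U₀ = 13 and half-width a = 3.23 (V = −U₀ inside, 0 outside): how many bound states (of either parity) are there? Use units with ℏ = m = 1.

N = 11

Define the well-strength parameter z₀ = (a/ℏ)√(2mU₀) = 3.23 × √(2·1·13) = 16.47.
The even/odd transcendental equations gain one root per π/2 in z₀, giving N = 1 + ⌊2z₀/π⌋ = 1 + ⌊10.49⌋ = 11.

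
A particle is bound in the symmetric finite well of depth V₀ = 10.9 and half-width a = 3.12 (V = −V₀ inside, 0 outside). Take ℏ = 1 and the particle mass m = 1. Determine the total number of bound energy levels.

N = 10

Define the well-strength parameter z₀ = (a/ℏ)√(2mV₀) = 3.12 × √(2·1·10.9) = 14.57.
The even/odd transcendental equations gain one root per π/2 in z₀, giving N = 1 + ⌊2z₀/π⌋ = 1 + ⌊9.274⌋ = 10.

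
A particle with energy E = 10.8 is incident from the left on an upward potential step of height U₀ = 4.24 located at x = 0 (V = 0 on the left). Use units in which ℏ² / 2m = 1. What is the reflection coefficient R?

R = 0.0154

On each side the TISE gives plane waves with k = √(2m(E − V))/ℏ: k₁ = √(2·½·10.8) = 3.286, k₂ = √(2·½·6.56) = 2.561.
Continuity of ψ and ψ′ at the step yields the reflection amplitude r = (k₁ − k₂)/(k₁ + k₂) = 0.1240; thus R = |r|² = 0.01538, T = 0.9846.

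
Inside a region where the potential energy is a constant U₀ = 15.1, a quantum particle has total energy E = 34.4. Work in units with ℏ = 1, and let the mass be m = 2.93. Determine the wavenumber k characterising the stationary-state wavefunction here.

k = 10.6

With E > U₀ the solution is oscillatory, ψ ∝ e^{±ikx} with k = √(2m(E − U₀))/ℏ.
k = √(2 × 2.93 × 19.3) = 10.63.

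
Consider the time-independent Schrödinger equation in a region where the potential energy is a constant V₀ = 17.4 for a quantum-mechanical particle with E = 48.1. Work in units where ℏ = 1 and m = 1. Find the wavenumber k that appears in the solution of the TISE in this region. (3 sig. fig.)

With E > V₀ the solution is oscillatory, ψ ∝ e^{±ikx} with k = √(2m(E − V₀))/ℏ.
k = √(2 × 1 × 30.7) = 7.836.

k = 7.84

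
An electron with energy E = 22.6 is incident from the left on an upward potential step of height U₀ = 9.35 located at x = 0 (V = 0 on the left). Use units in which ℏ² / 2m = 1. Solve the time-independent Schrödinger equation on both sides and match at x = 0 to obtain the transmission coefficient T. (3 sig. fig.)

T = 0.982

The wavenumbers are k₁ = √(2mE)/ℏ = 4.754 on the left and k₂ = √(2m(E − U₀))/ℏ = 3.640 on the right.
Matching ψ and ψ′ at x = 0 gives r = (k₁ − k₂)/(k₁ + k₂), so R = r² = 0.01761 and T = 1 − R = 0.9824.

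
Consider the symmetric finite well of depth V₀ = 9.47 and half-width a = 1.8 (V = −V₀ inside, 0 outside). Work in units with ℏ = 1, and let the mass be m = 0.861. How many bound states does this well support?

N = 5

Define the well-strength parameter z₀ = (a/ℏ)√(2mV₀) = 1.8 × √(2·0.861·9.47) = 7.269.
The even/odd transcendental equations gain one root per π/2 in z₀, giving N = 1 + ⌊2z₀/π⌋ = 1 + ⌊4.627⌋ = 5.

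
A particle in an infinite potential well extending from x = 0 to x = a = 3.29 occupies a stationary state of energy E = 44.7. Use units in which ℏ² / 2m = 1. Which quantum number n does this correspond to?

n = 7

From E_n = n²π²ℏ²/(2ma²) invert to n = √(2ma²E)/(πℏ).
n = (3.29/π) × √(2 × 0.5 × 44.7) = 7.002 → n = 7.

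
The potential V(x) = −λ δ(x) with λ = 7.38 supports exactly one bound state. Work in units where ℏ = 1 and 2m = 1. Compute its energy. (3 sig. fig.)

For x ≠ 0 the bound state is ψ ∝ e^{−κ|x|}; integrating the TISE across the delta gives the cusp condition 2κ = 2mλ/ℏ², so κ = 3.690.
Then E = −ℏ²κ²/(2m) = −mλ²/(2ℏ²) = -13.62.

E = -13.6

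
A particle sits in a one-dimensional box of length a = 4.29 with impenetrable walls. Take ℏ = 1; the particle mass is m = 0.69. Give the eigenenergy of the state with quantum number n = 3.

E = 3.50

Requiring ψ(0) = ψ(a) = 0 quantises k = nπ/a, hence E_n = ℏ²k²/2m = n²π²ℏ²/(2ma²).
E_3 = 3² × π² / (2 × 0.69 × 4.29²) = 3.497.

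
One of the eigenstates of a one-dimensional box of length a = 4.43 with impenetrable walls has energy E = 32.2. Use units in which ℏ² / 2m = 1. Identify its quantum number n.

n = 8

From E_n = n²π²ℏ²/(2ma²) invert to n = √(2ma²E)/(πℏ).
n = (4.43/π) × √(2 × 0.5 × 32.2) = 8.002 → n = 8.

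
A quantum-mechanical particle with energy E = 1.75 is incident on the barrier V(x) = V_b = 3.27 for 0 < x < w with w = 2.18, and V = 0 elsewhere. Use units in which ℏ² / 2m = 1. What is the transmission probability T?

Since E < V_b the interior solution is evanescent with decay constant κ = √(2m(V_b − E))/ℏ = 1.233.
κw = 2.688, sinh(κw) = 7.315.
The exact tunnelling result is T⁻¹ = 1 + V_b² sinh²(κw) / [4E(V_b − E)] = 54.77, so T = 0.0183.

T = 0.0183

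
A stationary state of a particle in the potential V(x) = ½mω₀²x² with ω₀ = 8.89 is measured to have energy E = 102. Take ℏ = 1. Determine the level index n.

E_n = ℏω₀(n + ½) ⇒ n = E/(ℏω₀) − ½ = 102/8.89 − 0.5 = 10.974 → n = 11.

n = 11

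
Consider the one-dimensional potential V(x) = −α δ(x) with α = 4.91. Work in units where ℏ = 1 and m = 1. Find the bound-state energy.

E = -12.1

For x ≠ 0 the bound state is ψ ∝ e^{−κ|x|}; integrating the TISE across the delta gives the cusp condition 2κ = 2mα/ℏ², so κ = 4.910.
Then E = −ℏ²κ²/(2m) = −mα²/(2ℏ²) = -12.05.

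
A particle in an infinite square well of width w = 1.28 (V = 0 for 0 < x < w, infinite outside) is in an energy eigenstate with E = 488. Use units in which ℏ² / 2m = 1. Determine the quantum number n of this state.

n = 9

For an infinite well E_n = n²π²ℏ²/(2mw²), so n = (w/πℏ)√(2mE).
n = (1.28/π) × √(2 × 0.5 × 488) = 9.001 → n = 9.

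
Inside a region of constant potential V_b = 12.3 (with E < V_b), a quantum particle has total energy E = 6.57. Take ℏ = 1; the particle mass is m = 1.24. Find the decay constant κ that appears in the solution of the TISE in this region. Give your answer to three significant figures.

Since E < V_b the TISE in this region is ψ'' = κ²ψ with κ = √(2m(V_b − E))/ℏ.
κ = √(2 × 1.24 × 5.73) = 3.770.

κ = 3.77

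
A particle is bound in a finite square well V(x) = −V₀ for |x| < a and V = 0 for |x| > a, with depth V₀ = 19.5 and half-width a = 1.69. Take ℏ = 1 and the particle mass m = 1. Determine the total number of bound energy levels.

The dimensionless depth is z₀ = a√(2mV₀)/ℏ = 1.69 × √(39.00) = 10.55.
The even/odd transcendental equations gain one root per π/2 in z₀, giving N = 1 + ⌊2z₀/π⌋ = 1 + ⌊6.719⌋ = 7.

N = 7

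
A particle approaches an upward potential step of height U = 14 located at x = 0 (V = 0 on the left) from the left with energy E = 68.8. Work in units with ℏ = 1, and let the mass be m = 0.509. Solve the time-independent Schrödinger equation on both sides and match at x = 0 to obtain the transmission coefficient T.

T = 0.997

On each side the TISE gives plane waves with k = √(2m(E − V))/ℏ: k₁ = √(2·0.509·68.8) = 8.369, k₂ = √(2·0.509·54.8) = 7.469.
Matching ψ and ψ′ at x = 0 gives r = (k₁ − k₂)/(k₁ + k₂), so R = r² = 0.003228 and T = 1 − R = 0.9968.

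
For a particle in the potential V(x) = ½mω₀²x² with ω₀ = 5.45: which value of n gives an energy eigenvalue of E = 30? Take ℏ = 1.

n = 5

E_n = ℏω₀(n + ½) ⇒ n = E/(ℏω₀) − ½ = 30/5.45 − 0.5 = 5.005 → n = 5.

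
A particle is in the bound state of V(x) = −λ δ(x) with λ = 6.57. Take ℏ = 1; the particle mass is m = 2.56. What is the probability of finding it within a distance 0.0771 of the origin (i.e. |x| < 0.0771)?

P = 0.925

The normalised bound state is ψ = √κ e^{−κ|x|} with κ = mλ/ℏ² = 16.82.
P(|x| < d) = ∫_{−d}^{d} κ e^{−2κ|x|} dx = 1 − e^{−2κd} = 1 − e^{−2.594} = 0.9252.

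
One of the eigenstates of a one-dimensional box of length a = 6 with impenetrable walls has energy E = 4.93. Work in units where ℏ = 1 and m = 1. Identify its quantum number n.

From E_n = n²π²ℏ²/(2ma²) invert to n = √(2ma²E)/(πℏ).
n = (6/π) × √(2 × 1 × 4.93) = 5.997 → n = 6.

n = 6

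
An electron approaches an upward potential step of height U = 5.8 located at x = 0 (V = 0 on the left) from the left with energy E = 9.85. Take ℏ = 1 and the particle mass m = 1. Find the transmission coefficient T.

T = 0.952

On each side the TISE gives plane waves with k = √(2m(E − V))/ℏ: k₁ = √(2·1·9.85) = 4.438, k₂ = √(2·1·4.05) = 2.846.
Matching ψ and ψ′ at x = 0 gives r = (k₁ − k₂)/(k₁ + k₂), so R = r² = 0.04779 and T = 1 − R = 0.9522.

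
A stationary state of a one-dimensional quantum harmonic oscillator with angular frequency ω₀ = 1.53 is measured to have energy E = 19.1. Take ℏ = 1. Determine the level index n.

n = 12

Invert E_n = (n + ½)ℏω₀: n = E/ℏω₀ − ½ = 11.984, so n = 12.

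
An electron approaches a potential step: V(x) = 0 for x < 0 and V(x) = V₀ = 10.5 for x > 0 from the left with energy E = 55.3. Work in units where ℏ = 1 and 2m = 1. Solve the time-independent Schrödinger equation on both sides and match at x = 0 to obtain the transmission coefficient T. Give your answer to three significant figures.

On each side the TISE gives plane waves with k = √(2m(E − V))/ℏ: k₁ = √(2·½·55.3) = 7.436, k₂ = √(2·½·44.8) = 6.693.
Continuity of ψ and ψ′ at the step yields the reflection amplitude r = (k₁ − k₂)/(k₁ + k₂) = 0.05259; thus R = |r|² = 0.002766, T = 0.9972.

T = 0.997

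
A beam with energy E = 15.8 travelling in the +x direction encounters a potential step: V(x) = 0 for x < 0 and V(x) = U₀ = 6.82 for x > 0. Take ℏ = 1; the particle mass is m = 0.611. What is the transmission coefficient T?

The wavenumbers are k₁ = √(2mE)/ℏ = 4.394 on the left and k₂ = √(2m(E − U₀))/ℏ = 3.313 on the right.
Continuity of ψ and ψ′ at the step yields the reflection amplitude r = (k₁ − k₂)/(k₁ + k₂) = 0.1403; thus R = |r|² = 0.01969, T = 0.9803.

T = 0.980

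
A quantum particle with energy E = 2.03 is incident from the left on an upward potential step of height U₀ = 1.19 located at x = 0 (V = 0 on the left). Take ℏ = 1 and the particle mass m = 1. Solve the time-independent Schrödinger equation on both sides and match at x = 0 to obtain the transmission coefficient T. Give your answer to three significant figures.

On each side the TISE gives plane waves with k = √(2m(E − V))/ℏ: k₁ = √(2·1·2.03) = 2.015, k₂ = √(2·1·0.84) = 1.296.
Continuity of ψ and ψ′ at the step yields the reflection amplitude r = (k₁ − k₂)/(k₁ + k₂) = 0.2171; thus R = |r|² = 0.04713, T = 0.9529.

T = 0.953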